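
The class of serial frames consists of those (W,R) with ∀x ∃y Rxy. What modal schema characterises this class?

A defining formula is □r → ◇r (the D axiom).
Suppose □r→◇r is valid. At any x set V(r)=W. Then □r at x, so ◇r at x, so x has a successor.

□r → ◇r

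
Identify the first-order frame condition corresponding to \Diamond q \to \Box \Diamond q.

the Euclidean property: \forall x \forall y \forall z (Rxy \wedge Rxz \to Ryz)

This is the 5 axiom.
Its frame correspondent is the Euclidean property — \forall x \forall y \forall z (Rxy \wedge Rxz \to Ryz).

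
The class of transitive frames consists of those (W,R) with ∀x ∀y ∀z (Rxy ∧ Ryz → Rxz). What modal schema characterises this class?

□ψ → □□ψ

This is transitivity; the standard corresponding axiom is 4: □ψ → □□ψ.
Suppose □ψ→□□ψ is valid. Take Rxy, Ryz and set V(ψ)={w : Rxw}. Then □ψ at x, so □□ψ at x, so □ψ at y, so ψ at z, i.e. Rxz.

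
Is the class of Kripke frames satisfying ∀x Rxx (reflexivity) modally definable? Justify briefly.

Definable; □p → p defines it

The condition is reflexivity. A defining modal formula is □p → p.
Suppose □p→p is valid. At any x set V(p)={w : Rxw}. Then □p holds at x, so p holds at x, i.e. Rxx.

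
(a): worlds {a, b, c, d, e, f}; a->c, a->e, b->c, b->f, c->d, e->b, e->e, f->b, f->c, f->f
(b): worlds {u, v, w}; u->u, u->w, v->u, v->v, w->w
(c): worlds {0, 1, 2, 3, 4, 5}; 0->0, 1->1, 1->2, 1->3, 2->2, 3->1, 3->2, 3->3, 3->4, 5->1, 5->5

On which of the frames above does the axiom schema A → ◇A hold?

The schema corresponds to reflexivity: ∀x Rxx.
(a): fails — world a does not see itself.
(b): ✓.
(c): fails — world 4 does not see itself.
Valid on: (b).

(b)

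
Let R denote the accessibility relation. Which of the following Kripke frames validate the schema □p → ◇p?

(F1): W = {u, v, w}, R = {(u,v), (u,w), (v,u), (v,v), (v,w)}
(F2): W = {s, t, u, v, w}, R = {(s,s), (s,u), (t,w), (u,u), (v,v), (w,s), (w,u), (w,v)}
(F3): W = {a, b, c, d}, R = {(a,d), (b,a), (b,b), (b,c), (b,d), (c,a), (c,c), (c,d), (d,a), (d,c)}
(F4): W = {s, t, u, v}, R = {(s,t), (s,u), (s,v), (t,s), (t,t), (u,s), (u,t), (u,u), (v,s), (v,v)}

Frame correspondent (Sahlqvist): ∀x ∃y Rxy — i.e. seriality.
(F1): fails — world w has no successor.
(F2): satisfies the condition.
(F3): satisfies the condition.
(F4): satisfies the condition.
Valid on: (F2), (F3), (F4).

(F2), (F3), (F4)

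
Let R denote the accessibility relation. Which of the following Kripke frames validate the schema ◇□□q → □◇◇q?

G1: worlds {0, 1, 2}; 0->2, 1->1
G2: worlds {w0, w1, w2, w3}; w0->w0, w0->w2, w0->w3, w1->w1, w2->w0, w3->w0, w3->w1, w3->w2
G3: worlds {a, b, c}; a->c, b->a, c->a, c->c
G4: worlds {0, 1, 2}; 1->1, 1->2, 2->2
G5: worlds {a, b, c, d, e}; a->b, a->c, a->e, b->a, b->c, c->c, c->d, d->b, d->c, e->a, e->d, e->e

This is the axiom for a generalized confluence (Geach) condition; its first-order frame correspondent is ∀x ∀y ∀z ((xRy ∧ xRz) → ∃w (yR²w ∧ zR²w)).
G1: fails — 0R2, 0R2 but no w with 2R²w and 2R²w.
G2: fails — w3Rw1, w3Rw2 but no w with w1R²w and w2R²w.
G3: condition met.
G4: condition met.
G5: condition met.

G3, G4, G5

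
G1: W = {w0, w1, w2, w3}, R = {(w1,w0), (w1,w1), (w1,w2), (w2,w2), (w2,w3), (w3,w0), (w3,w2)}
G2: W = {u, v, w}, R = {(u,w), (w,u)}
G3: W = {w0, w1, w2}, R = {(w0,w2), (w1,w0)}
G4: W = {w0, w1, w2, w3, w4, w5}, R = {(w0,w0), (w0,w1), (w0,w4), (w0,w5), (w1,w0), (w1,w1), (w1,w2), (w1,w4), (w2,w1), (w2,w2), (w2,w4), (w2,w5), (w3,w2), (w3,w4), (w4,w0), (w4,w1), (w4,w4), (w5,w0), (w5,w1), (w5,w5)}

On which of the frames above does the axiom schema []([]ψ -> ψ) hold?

G4

This is the axiom for shift-reflexivity; its first-order frame correspondent is forall x forall y (Rxy -> Ryy).
G1: fails — Rw1w0 but not Rw0w0.
G2: fails — Rwu but not Ruu.
G3: fails — Rw0w2 but not Rw2w2.
G4: satisfies the condition.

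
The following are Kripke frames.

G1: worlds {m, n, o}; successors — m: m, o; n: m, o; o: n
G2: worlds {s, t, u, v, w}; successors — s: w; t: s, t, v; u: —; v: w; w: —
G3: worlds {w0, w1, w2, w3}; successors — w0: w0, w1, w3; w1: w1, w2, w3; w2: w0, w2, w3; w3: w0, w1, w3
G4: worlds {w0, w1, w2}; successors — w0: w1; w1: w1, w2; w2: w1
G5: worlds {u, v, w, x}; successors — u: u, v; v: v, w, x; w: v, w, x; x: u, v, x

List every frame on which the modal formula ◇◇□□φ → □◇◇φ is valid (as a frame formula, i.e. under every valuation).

G1, G3, G4, G5

Frame correspondent (Sahlqvist): ∀x ∀y ∀z ((xR²y ∧ xRz) → ∃w (yR²w ∧ zR²w)) — i.e. a generalized confluence (Geach) condition.
G1: ✓.
G2: fails — tR²s, tRs but no w* with sR²w* and sR²w*.
G3: ✓.
G4: ✓.
G5: ✓.
Valid on: G1, G3, G4, G5.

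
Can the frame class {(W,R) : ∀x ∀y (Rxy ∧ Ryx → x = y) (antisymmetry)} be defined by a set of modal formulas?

Modal frame validity is preserved under surjective bounded morphisms.
The 6-cycle (worlds 0,1,2,3,4,5 with 0→1→2→3→4→5→0) is antisymmetric. Sending even-indexed worlds to s and odd-indexed worlds to t is a surjective bounded morphism onto the two-world frame with s↔t, which is not antisymmetric.
So the class is not modally definable.

No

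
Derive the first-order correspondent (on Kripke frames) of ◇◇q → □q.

∀x ∀y ∀z ((xR²y ∧ xRz) → ∃w (y = w ∧ z = w))

This is a Sahlqvist (Geach-type) schema ◇^2□^0q → □^1◇^0q.
Minimal-valuation argument: fix x; take any y with xR^2y and any z with xR^1z. Set V(q) to the set of worlds R-reachable from y in exactly 0 steps. Then □^0q holds at y, so the antecedent holds at x; validity forces ◇^0q at z, giving a w with zR^0w and yR^0w.
First-order correspondent: ∀x ∀y ∀z ((xR²y ∧ xRz) → ∃w (y = w ∧ z = w)).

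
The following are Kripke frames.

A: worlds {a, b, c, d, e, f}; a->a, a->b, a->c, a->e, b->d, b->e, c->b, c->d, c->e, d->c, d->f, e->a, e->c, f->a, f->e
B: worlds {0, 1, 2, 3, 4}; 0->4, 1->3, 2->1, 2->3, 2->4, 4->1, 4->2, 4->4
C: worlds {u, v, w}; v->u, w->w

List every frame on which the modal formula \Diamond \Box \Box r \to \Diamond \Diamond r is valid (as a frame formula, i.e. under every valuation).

The schema corresponds to a generalized confluence (Geach) condition: \forall x \forall y (xRy \to \exists w (y R^2 w \wedge x R^2 w)).
A: ✓.
B: fails — 1R3 but no w with 3R²w and 1R²w.
C: fails — vRu but no t with uR²t and vR²t.
Valid on: A.

A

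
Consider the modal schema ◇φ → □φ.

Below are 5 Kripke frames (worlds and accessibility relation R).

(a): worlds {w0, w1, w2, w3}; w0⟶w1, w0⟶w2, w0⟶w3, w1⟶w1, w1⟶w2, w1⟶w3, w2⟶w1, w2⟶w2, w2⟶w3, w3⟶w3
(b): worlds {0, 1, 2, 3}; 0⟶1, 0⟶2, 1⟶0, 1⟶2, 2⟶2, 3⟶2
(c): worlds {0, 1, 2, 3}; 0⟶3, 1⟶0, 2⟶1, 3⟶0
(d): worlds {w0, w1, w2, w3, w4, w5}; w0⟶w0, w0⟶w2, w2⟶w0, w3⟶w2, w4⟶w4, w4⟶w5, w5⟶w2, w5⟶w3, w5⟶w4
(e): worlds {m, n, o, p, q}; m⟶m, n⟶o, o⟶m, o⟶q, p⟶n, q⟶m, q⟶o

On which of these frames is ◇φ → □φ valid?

This is the axiom for partial functionality; its first-order frame correspondent is ∀x ∀y ∀z (Rxy ∧ Rxz → y = z).
(a): fails — w0 sees both w1 and w2.
(b): fails — 0 sees both 1 and 2.
(c): satisfies the condition.
(d): fails — w0 sees both w0 and w2.
(e): fails — o sees both m and q.
Valid on: (c).

(c)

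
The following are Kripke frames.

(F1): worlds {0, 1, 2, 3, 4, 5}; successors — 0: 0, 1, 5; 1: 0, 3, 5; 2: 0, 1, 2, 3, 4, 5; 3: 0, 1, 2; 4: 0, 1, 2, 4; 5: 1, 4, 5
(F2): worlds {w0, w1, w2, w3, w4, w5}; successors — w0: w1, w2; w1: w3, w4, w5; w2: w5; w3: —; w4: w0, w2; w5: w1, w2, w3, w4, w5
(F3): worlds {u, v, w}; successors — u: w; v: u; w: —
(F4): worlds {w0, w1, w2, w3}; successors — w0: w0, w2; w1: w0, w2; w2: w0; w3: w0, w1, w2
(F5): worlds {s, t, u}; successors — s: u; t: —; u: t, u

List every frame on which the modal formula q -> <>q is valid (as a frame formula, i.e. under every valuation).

This is the axiom for reflexivity; its first-order frame correspondent is forall x Rxx.
(F1): fails — world 1 does not see itself.
(F2): fails — world w0 does not see itself.
(F3): fails — world u does not see itself.
(F4): fails — world w1 does not see itself.
(F5): fails — world s does not see itself.

none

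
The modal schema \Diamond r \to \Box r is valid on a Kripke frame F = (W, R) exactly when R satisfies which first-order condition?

Suppose ◇r→□r is valid. Take Rxy, Rxz and set V(r)={y}. Then ◇r at x, so □r at x, so r at z, i.e. z=y.
The converse is a direct semantic check.
So the correspondent is partial functionality.

partial functionality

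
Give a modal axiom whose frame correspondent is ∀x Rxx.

□q → q

This is reflexivity; the standard corresponding axiom is T: □q → q.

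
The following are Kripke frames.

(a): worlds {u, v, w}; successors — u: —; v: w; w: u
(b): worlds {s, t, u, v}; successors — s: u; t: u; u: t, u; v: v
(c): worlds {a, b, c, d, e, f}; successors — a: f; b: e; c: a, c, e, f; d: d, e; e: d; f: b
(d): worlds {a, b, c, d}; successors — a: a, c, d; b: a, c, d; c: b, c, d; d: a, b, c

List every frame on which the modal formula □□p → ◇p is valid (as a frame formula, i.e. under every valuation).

This is the axiom for a generalized confluence (Geach) condition; its first-order frame correspondent is ∀x ∃w (xR²w ∧ xRw).
(a): fails — at u but no t with uR²t and uRt.
(b): ✓.
(c): fails — at a but no w with aR²w and aRw.
(d): ✓.

(b), (d)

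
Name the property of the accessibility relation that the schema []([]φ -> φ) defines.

Suppose □(□φ→φ) is valid. Take Rxy and set V(φ)={w : Ryw}. Then at y, □φ holds; since □(□φ→φ) at x, □φ→φ at y, so φ at y, i.e. Ryy.

shift-reflexivity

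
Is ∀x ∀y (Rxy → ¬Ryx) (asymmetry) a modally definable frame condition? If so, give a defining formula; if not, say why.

If a class were modally definable it would be closed under surjective bounded morphisms (Goldblatt–Thomason).
The 4-cycle (worlds 0,1,2,3 with 0→1→2→3→0) is asymmetric. Mapping every world to a single reflexive point • is a surjective bounded morphism, and the reflexive point is not asymmetric (R•• but asymmetry requires ¬R••).
Hence asymmetry is not modally definable.

No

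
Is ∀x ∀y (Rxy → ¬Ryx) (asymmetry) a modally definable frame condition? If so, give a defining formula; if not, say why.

No — not modally definable

If a class were modally definable it would be closed under surjective bounded morphisms (Goldblatt–Thomason).
The 3-cycle (worlds a,b,c with a→b→c→a) is asymmetric. Mapping every world to a single reflexive point • is a surjective bounded morphism, and the reflexive point is not asymmetric (R•• but asymmetry requires ¬R••).
Hence asymmetry is not modally definable.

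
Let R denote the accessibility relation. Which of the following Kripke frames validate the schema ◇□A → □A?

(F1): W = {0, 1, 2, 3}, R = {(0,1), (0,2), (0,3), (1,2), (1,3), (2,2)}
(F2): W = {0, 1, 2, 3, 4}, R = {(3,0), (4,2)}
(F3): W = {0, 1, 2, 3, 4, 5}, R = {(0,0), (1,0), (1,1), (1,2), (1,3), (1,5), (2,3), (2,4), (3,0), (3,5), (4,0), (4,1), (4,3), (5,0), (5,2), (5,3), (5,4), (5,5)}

none

This is the axiom for the Euclidean property; its first-order frame correspondent is ∀x ∀y ∀z (Rxy ∧ Rxz → Ryz).
(F1): fails — R02 and R01 but not R21.
(F2): fails — R30 and R30 but not R00.
(F3): fails — R10 and R12 but not R02.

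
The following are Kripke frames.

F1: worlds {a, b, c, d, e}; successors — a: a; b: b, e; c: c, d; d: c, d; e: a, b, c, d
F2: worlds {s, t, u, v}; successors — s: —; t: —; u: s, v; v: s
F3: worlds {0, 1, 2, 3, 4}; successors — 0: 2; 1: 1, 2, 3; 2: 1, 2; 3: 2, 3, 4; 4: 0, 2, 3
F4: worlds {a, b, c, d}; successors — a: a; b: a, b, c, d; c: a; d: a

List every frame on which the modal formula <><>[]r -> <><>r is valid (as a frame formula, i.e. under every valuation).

Frame correspondent (Sahlqvist): forall x forall y (x R^2 y -> exists w (yRw & x R^2 w)) — i.e. a generalized confluence (Geach) condition.
F1: condition met.
F2: fails — uR²s but no w with sRw and uR²w.
F3: condition met.
F4: condition met.
Valid on: F1, F3, F4.

F1, F3, F4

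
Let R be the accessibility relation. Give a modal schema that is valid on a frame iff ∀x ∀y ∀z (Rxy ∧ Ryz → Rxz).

A defining formula is □p → □□p (the 4 axiom).
Suppose □p→□□p is valid. Take Rxy, Ryz and set V(p)={w : Rxw}. Then □p at x, so □□p at x, so □p at y, so p at z, i.e. Rxz.

□p → □□p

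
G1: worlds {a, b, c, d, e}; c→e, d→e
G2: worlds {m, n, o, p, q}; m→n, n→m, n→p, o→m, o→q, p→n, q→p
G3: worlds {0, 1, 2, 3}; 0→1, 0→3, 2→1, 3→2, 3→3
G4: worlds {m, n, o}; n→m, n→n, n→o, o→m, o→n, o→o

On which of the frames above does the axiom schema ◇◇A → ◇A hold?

G1, G4

The schema corresponds to transitivity: ∀x ∀y ∀z (Rxy ∧ Ryz → Rxz).
G1: ✓.
G2: fails — Rom and Rmn but not Ron.
G3: fails — R32 and R21 but not R31.
G4: ✓.
Valid on: G1, G4.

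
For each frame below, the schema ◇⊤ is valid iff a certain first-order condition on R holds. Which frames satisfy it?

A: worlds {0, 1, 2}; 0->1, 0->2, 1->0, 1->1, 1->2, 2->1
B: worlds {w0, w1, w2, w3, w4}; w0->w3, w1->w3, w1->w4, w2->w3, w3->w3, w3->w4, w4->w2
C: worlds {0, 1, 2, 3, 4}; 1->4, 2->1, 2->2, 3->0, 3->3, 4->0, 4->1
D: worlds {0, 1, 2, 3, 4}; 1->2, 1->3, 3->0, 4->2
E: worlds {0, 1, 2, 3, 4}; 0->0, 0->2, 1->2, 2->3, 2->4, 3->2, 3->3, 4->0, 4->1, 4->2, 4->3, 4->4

This is the axiom for seriality; its first-order frame correspondent is ∀x ∃y Rxy.
A: condition met.
B: condition met.
C: fails — world 0 has no successor.
D: fails — world 0 has no successor.
E: condition met.
Valid on: A, B, E.

A, B, E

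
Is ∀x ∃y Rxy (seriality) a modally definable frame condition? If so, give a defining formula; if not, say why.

This is a Sahlqvist condition; the D axiom □r → ◇r defines it.
Suppose □r→◇r is valid. At any x set V(r)=W. Then □r at x, so ◇r at x, so x has a successor.

Definable; □r → ◇r defines it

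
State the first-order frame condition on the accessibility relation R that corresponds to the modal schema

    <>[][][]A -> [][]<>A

forall x forall y forall z ((xRy & x R^2 z) -> exists w (y R^3 w & zRw))

This is a Sahlqvist (Geach-type) schema ◇^1□^3A → □^2◇^1A.
First-order correspondent: forall x forall y forall z ((xRy & x R^2 z) -> exists w (y R^3 w & zRw)).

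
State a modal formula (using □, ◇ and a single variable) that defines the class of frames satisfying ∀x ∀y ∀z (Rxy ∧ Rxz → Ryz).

◇r → □◇r

This is the Euclidean property; the standard corresponding axiom is 5: ◇r → □◇r.
Suppose ◇r→□◇r is valid. Take Rxy, Rxz and set V(r)={y}. Then ◇r at x, so □◇r at x, so ◇r at z, so some w with Rzw has r; w=y, i.e. Rzy. By symmetry of the argument, Ryz.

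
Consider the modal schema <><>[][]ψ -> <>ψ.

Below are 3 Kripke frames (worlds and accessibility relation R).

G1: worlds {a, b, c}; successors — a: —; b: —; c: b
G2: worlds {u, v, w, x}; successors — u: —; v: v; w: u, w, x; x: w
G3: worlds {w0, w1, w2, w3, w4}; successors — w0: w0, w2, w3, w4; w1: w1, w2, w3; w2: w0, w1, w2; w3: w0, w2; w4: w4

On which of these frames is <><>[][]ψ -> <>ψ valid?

The schema corresponds to a generalized confluence (Geach) condition: forall x forall y (x R^2 y -> exists w (y R^2 w & xRw)).
G1: satisfies the condition.
G2: fails — wR²u but no t with uR²t and wRt.
G3: fails — w2R²w4 but no w with w4R²w and w2Rw.

G1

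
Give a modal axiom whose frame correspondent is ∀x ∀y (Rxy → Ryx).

s → □◇s

A defining formula is s → □◇s (the B axiom).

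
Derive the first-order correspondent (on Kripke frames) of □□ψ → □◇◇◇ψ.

∀x ∀z (xRz → ∃w (xR²w ∧ zR³w))

This is a Sahlqvist (Geach-type) schema ◇^0□^2ψ → □^1◇^3ψ.
First-order correspondent: ∀x ∀z (xRz → ∃w (xR²w ∧ zR³w)).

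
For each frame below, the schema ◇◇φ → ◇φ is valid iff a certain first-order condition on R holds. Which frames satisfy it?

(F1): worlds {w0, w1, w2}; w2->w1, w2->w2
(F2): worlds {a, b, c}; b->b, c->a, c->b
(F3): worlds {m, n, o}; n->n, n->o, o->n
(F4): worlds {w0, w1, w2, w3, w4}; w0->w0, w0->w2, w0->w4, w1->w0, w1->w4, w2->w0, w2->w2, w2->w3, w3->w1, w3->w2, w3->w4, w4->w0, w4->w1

This is the axiom for a generalized confluence (Geach) condition; its first-order frame correspondent is ∀x ∀y (xR²y → ∃w (y = w ∧ xRw)).
(F1): ✓.
(F2): ✓.
(F3): fails — oR²o but no w with o=w and oRw.
(F4): fails — w0R²w1 but no w with w1=w and w0Rw.

(F1), (F2)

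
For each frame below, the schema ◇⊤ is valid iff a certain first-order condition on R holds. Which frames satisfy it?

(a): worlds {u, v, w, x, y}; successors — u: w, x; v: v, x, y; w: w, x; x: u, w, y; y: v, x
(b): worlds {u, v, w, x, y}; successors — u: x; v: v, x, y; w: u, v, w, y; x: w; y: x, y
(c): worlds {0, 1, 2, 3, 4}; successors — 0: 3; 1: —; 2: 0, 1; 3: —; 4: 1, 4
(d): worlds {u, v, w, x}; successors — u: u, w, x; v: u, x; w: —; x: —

Frame correspondent (Sahlqvist): ∀x ∃y Rxy — i.e. seriality.
(a): ✓.
(b): ✓.
(c): fails — world 1 has no successor.
(d): fails — world w has no successor.
Valid on: (a), (b).

(a), (b)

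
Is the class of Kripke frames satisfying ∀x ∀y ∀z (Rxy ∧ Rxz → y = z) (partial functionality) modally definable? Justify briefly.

Definable; ◇q → □q defines it

Yes: it is partial functionality, defined by the CD schema ◇q → □q.
Suppose ◇q→□q is valid. Take Rxy, Rxz and set V(q)={y}. Then ◇q at x, so □q at x, so q at z, i.e. z=y.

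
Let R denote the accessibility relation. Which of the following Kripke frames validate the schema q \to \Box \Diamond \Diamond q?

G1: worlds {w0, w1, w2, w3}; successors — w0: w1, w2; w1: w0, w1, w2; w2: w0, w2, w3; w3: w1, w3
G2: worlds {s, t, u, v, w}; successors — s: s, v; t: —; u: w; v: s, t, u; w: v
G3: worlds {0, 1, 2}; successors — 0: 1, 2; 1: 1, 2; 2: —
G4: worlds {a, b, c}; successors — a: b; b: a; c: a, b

G1

The schema corresponds to a generalized confluence (Geach) condition: \forall x \forall z (xRz \to \exists w (x = w \wedge z R^2 w)).
G1: condition met.
G2: fails — vRt but no w* with v=w* and tR²w*.
G3: fails — 0R1 but no w with 0=w and 1R²w.
G4: fails — aRb but no w with a=w and bR²w.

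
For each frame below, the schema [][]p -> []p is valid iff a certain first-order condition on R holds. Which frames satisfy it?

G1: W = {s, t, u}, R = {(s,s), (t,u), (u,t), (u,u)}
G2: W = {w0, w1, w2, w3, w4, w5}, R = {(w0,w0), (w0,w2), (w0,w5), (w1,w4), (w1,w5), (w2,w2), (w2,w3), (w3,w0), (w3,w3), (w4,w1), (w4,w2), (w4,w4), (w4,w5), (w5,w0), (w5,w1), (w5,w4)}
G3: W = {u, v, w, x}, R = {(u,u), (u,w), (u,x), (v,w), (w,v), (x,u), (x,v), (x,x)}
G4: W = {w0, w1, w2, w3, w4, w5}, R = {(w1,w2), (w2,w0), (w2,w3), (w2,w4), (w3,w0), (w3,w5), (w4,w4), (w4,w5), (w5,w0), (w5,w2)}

G1, G2

Frame correspondent (Sahlqvist): forall x forall y (Rxy -> exists z (Rxz & Rzy)) — i.e. density.
G1: ✓.
G2: ✓.
G3: fails — Rvw but no z with Rvz and Rzw.
G4: fails — Rw1w2 but no z with Rw1z and Rzw2.
Valid on: G1, G2.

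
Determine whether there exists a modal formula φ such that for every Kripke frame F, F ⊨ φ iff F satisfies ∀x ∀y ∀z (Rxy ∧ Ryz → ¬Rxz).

If a class were modally definable it would be closed under surjective bounded morphisms (Goldblatt–Thomason).
The 3-cycle (worlds s,t,u with s→t→u→s) is intransitive. Mapping every world to a single reflexive point • is a surjective bounded morphism; the reflexive point is not intransitive (R••∧R•• but R••).
So the class is not modally definable.

Not modally definable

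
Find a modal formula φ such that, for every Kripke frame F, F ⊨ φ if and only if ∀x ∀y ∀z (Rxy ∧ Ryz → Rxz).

The condition is transitivity. The 4 schema □ψ → □□ψ defines it.

□ψ → □□ψ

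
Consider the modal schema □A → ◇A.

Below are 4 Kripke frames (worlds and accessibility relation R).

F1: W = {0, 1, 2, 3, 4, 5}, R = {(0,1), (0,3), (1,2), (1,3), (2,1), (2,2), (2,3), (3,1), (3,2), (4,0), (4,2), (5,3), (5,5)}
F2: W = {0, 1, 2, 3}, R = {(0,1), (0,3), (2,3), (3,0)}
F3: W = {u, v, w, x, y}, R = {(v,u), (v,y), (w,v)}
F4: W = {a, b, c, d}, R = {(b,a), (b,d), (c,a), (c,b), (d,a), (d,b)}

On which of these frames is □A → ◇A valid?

This is the axiom for seriality; its first-order frame correspondent is ∀x ∃y Rxy.
F1: satisfies the condition.
F2: fails — world 1 has no successor.
F3: fails — world u has no successor.
F4: fails — world a has no successor.
Valid on: F1.

F1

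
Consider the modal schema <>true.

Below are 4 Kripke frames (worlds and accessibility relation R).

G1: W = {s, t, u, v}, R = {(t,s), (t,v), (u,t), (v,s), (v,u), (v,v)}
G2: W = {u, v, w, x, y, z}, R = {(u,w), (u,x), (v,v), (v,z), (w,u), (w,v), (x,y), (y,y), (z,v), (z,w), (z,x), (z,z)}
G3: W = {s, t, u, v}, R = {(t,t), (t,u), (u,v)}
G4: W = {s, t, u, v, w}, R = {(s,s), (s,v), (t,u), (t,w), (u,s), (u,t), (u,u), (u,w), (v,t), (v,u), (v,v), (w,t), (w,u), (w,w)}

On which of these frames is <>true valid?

G2, G4

Frame correspondent (Sahlqvist): forall x exists y Rxy — i.e. seriality.
G1: fails — world s has no successor.
G2: holds.
G3: fails — world s has no successor.
G4: holds.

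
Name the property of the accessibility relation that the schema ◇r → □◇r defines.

Suppose ◇r→□◇r is valid. Take Rxy, Rxz and set V(r)={y}. Then ◇r at x, so □◇r at x, so ◇r at z, so some w with Rzw has r; w=y, i.e. Rzy. By symmetry of the argument, Ryz.
The converse is a direct semantic check.
So the correspondent is the Euclidean property.

the Euclidean property: ∀x ∀y ∀z (Rxy ∧ Rxz → Ryz)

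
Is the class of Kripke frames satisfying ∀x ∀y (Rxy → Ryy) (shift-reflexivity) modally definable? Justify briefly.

Yes, by □(□q → q)

Yes: it is shift-reflexivity, defined by the T□ schema □(□q → q).
Suppose □(□q→q) is valid. Take Rxy and set V(q)={w : Ryw}. Then at y, □q holds; since □(□q→q) at x, □q→q at y, so q at y, i.e. Ryy.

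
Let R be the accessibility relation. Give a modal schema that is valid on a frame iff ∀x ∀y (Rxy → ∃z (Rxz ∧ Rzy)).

□□s → □s

A defining formula is □□s → □s (the C4 axiom).
Suppose □□s→□s is valid. Take Rxy and set V(s)={w : xR²w}. Then □□s at x, so □s at x, so s at y, i.e. ∃z(Rxz∧Rzy).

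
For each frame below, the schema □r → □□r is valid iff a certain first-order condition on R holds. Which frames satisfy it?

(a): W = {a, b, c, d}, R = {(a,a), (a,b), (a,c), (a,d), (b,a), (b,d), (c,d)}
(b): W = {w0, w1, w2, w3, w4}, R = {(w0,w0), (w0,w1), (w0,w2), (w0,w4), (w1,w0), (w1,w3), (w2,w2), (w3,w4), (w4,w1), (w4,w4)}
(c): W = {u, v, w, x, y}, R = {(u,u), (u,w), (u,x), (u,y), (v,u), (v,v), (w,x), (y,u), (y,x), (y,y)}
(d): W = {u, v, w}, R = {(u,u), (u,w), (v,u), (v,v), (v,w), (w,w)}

The schema corresponds to transitivity: ∀x ∀y ∀z (Rxy ∧ Ryz → Rxz).
(a): fails — Rba and Rab but not Rbb.
(b): fails — Rw1w0 and Rw0w4 but not Rw1w4.
(c): fails — Rvu and Ruw but not Rvw.
(d): holds.

(d)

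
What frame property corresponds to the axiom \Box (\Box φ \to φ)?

shift-reflexivity

Suppose □(□φ→φ) is valid. Take Rxy and set V(φ)={w : Ryw}. Then at y, □φ holds; since □(□φ→φ) at x, □φ→φ at y, so φ at y, i.e. Ryy.
Conversely, any frame satisfying \forall x \forall y (Rxy \to Ryy) validates the schema.
So the correspondent is shift-reflexivity.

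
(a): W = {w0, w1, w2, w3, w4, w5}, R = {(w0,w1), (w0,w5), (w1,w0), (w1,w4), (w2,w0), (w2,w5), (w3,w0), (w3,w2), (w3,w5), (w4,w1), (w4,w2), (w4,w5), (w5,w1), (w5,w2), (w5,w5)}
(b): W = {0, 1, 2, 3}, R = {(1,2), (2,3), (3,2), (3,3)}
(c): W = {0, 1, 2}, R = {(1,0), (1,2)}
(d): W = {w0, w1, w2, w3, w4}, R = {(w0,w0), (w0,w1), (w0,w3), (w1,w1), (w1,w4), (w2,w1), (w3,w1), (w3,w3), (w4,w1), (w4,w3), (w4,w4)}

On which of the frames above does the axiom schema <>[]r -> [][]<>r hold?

(b), (c), (d)

Frame correspondent (Sahlqvist): forall x forall y forall z ((xRy & x R^2 z) -> exists w (yRw & zRw)) — i.e. a generalized confluence (Geach) condition.
(a): fails — w0Rw1, w0R²w0 but no w with w1Rw and w0Rw.
(b): holds.
(c): holds.
(d): holds.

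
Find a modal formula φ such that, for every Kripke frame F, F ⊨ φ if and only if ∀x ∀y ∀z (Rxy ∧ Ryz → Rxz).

The condition is transitivity. The 4 schema □q → □□q defines it.
Suppose □q→□□q is valid. Take Rxy, Ryz and set V(q)={w : Rxw}. Then □q at x, so □□q at x, so □q at y, so q at z, i.e. Rxz.

□q → □□q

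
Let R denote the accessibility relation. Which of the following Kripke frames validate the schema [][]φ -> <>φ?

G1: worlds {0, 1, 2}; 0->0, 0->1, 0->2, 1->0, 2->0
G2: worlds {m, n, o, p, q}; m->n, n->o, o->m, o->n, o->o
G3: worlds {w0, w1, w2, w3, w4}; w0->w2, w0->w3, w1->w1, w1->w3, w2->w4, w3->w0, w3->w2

The schema corresponds to a generalized confluence (Geach) condition: forall x exists w (x R^2 w & xRw).
G1: condition met.
G2: fails — at m but no w with mR²w and mRw.
G3: fails — at w2 but no w with w2R²w and w2Rw.

G1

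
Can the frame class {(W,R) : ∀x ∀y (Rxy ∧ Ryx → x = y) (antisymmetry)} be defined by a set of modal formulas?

Not modally definable

If a class were modally definable it would be closed under surjective bounded morphisms (Goldblatt–Thomason).
The 8-cycle (worlds s,t,u,v,w,x,y,z with s→t→u→v→w→x→y→z→s) is antisymmetric. Sending even-indexed worlds to s and odd-indexed worlds to t is a surjective bounded morphism onto the two-world frame with s↔t, which is not antisymmetric.
So no modal formula (or set of formulas) defines exactly the antisymmetric frames.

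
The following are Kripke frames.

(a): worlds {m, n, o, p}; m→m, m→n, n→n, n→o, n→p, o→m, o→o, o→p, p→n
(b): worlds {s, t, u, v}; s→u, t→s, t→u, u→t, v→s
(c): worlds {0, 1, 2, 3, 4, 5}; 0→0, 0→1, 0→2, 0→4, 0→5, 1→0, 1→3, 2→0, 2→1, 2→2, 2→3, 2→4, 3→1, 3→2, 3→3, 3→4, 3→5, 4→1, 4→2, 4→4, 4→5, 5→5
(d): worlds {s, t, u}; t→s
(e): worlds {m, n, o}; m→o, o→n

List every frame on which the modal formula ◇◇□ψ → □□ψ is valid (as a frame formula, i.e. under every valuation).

(d)

The schema corresponds to a generalized confluence (Geach) condition: ∀x ∀y ∀z ((xR²y ∧ xR²z) → ∃w (yRw ∧ z = w)).
(a): fails — mR²m, mR²o but no w with mRw and o=w.
(b): fails — sR²t, sR²t but no w with tRw and t=w.
(c): fails — 0R²0, 0R²3 but no w with 0Rw and 3=w.
(d): satisfies the condition.
(e): fails — mR²n, mR²n but no w with nRw and n=w.
Valid on: (d).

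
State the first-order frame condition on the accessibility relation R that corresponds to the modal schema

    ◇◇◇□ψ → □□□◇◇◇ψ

∀x ∀y ∀z ((xR³y ∧ xR³z) → ∃w (yRw ∧ zR³w))

This is a Sahlqvist (Geach-type) schema ◇^3□^1ψ → □^3◇^3ψ.
Minimal-valuation argument: fix x; take any y with xR^3y and any z with xR^3z. Set V(ψ) to the set of worlds R-reachable from y in exactly 1 step. Then □^1ψ holds at y, so the antecedent holds at x; validity forces ◇^3ψ at z, giving a w with zR^3w and yR^1w.
First-order correspondent: ∀x ∀y ∀z ((xR³y ∧ xR³z) → ∃w (yRw ∧ zR³w)).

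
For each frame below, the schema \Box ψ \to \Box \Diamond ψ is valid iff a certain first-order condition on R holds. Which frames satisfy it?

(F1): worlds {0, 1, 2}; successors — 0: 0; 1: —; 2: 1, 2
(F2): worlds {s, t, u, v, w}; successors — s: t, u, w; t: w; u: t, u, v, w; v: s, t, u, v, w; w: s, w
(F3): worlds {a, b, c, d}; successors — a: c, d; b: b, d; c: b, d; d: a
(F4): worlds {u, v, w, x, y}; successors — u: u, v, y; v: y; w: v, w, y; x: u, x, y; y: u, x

(F2)

The schema corresponds to a generalized confluence (Geach) condition: \forall x \forall z (xRz \to \exists w (xRw \wedge zRw)).
(F1): fails — 2R1 but no w with 2Rw and 1Rw.
(F2): satisfies the condition.
(F3): fails — aRd but no w with aRw and dRw.
(F4): fails — vRy but no t with vRt and yRt.
Valid on: (F2).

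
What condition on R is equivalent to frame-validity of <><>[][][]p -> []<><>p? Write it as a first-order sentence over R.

forall x forall y forall z ((x R^2 y & xRz) -> exists w (y R^3 w & z R^2 w))

This is a Sahlqvist (Geach-type) schema ◇^2□^3p → □^1◇^2p.
First-order correspondent: forall x forall y forall z ((x R^2 y & xRz) -> exists w (y R^3 w & z R^2 w)).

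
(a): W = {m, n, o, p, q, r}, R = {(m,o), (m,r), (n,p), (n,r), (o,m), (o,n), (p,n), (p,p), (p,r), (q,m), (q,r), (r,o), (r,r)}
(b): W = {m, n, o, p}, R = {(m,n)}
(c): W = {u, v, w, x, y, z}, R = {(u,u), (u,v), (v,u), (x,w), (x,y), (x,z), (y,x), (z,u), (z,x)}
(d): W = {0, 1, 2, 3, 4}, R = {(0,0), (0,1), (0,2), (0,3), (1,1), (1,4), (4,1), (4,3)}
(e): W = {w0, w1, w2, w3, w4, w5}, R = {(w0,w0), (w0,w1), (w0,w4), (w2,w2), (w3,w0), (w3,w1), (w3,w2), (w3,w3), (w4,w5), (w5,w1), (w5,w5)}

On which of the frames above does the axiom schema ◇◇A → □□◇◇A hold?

(b)

Frame correspondent (Sahlqvist): ∀x ∀y ∀z ((xR²y ∧ xR²z) → ∃w (y = w ∧ zR²w)) — i.e. a generalized confluence (Geach) condition.
(a): fails — mR²m, mR²n but no w with m=w and nR²w.
(b): satisfies the condition.
(c): fails — xR²x, xR²u but no t with x=t and uR²t.
(d): fails — 0R²0, 0R²1 but no w with 0=w and 1R²w.
(e): fails — w0R²w0, w0R²w1 but no w with w0=w and w1R²w.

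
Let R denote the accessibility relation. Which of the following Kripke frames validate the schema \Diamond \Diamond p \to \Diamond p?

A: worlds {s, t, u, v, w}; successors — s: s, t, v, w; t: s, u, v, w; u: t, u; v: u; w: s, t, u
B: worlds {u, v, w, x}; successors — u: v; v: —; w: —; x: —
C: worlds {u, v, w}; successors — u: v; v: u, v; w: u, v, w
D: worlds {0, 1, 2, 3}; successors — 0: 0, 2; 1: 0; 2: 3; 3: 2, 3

B

The schema corresponds to transitivity: \forall x \forall y \forall z (Rxy \wedge Ryz \to Rxz).
A: fails — Rwt and Rtv but not Rwv.
B: holds.
C: fails — Ruv and Rvu but not Ruu.
D: fails — R10 and R02 but not R12.
Valid on: B.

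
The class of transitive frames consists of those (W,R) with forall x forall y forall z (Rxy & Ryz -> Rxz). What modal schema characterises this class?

The condition is transitivity. The 4 schema □ψ → □□ψ defines it.
Suppose □ψ→□□ψ is valid. Take Rxy, Ryz and set V(ψ)={w : Rxw}. Then □ψ at x, so □□ψ at x, so □ψ at y, so ψ at z, i.e. Rxz.

□ψ → □□ψ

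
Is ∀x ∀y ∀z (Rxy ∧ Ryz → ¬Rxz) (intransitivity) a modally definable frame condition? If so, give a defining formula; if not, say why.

Any modally definable frame class is closed under surjective bounded morphisms.
The 7-cycle (worlds 0,1,2,3,4,5,6 with 0→1→2→3→4→5→6→0) is intransitive. Mapping every world to a single reflexive point • is a surjective bounded morphism; the reflexive point is not intransitive (R••∧R•• but R••).
So the class is not modally definable.

No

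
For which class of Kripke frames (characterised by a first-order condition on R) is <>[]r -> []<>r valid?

convergence: forall x forall y forall z (Rxy & Rxz -> exists w (Ryw & Rzw))

Suppose ◇□r→□◇r is valid. Take Rxy, Rxz and set V(r)={w : Ryw}. Then □r at y so ◇□r at x, so □◇r at x, so ◇r at z, giving w with Rzw and Ryw.
The converse is a direct semantic check.
So the correspondent is convergence.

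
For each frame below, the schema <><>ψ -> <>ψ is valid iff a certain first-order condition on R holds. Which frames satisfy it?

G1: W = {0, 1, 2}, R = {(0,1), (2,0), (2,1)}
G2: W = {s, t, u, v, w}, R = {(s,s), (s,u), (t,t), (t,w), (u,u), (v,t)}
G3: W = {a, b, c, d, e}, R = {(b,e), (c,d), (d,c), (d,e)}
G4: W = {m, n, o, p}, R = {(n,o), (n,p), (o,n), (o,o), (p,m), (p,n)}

The schema corresponds to transitivity: forall x forall y forall z (Rxy & Ryz -> Rxz).
G1: holds.
G2: fails — Rvt and Rtw but not Rvw.
G3: fails — Rcd and Rde but not Rce.
G4: fails — Ron and Rnp but not Rop.
Valid on: G1.

G1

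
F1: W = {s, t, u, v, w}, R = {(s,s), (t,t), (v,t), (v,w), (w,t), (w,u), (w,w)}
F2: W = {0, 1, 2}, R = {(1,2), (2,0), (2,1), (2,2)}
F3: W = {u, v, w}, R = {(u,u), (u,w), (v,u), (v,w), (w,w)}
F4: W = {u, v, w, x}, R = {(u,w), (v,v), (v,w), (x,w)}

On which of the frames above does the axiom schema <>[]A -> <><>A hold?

F3

The schema corresponds to a generalized confluence (Geach) condition: forall x forall y (xRy -> exists w (yRw & x R^2 w)).
F1: fails — wRu but no w* with uRw* and wR²w*.
F2: fails — 2R0 but no w with 0Rw and 2R²w.
F3: holds.
F4: fails — uRw but no t with wRt and uR²t.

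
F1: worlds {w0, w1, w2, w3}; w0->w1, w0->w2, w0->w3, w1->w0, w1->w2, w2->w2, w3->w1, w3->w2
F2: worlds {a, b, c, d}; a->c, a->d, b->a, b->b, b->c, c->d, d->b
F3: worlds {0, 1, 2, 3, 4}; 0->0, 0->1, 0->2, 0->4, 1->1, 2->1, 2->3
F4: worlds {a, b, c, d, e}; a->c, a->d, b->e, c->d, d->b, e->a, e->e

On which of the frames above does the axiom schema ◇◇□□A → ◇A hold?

F1, F2

The schema corresponds to a generalized confluence (Geach) condition: ∀x ∀y (xR²y → ∃w (yR²w ∧ xRw)).
F1: satisfies the condition.
F2: satisfies the condition.
F3: fails — 0R²3 but no w with 3R²w and 0Rw.
F4: fails — aR²b but no w with bR²w and aRw.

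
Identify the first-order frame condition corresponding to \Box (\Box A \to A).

This schema is the T□ axiom.
It corresponds to shift-reflexivity: \forall x \forall y (Rxy \to Ryy).

shift-reflexivity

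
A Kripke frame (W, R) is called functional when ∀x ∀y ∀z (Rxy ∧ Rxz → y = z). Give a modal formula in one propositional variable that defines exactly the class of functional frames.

The condition is partial functionality. The CD schema ◇s → □s defines it.
Suppose ◇s→□s is valid. Take Rxy, Rxz and set V(s)={y}. Then ◇s at x, so □s at x, so s at z, i.e. z=y.

◇s → □s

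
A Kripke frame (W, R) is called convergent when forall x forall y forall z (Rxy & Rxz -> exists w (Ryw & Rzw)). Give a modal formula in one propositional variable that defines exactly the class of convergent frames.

This is convergence; the standard corresponding axiom is .2: ◇□ψ → □◇ψ.
Suppose ◇□ψ→□◇ψ is valid. Take Rxy, Rxz and set V(ψ)={w : Ryw}. Then □ψ at y so ◇□ψ at x, so □◇ψ at x, so ◇ψ at z, giving w with Rzw and Ryw.

◇□ψ → □◇ψ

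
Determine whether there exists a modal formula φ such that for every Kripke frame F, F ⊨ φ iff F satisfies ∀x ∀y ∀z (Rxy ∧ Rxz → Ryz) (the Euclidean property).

Yes — defined by ◇p → □◇p

Yes: it is the Euclidean property, defined by the 5 schema ◇p → □◇p.
Suppose ◇p→□◇p is valid. Take Rxy, Rxz and set V(p)={y}. Then ◇p at x, so □◇p at x, so ◇p at z, so some w with Rzw has p; w=y, i.e. Rzy. By symmetry of the argument, Ryz.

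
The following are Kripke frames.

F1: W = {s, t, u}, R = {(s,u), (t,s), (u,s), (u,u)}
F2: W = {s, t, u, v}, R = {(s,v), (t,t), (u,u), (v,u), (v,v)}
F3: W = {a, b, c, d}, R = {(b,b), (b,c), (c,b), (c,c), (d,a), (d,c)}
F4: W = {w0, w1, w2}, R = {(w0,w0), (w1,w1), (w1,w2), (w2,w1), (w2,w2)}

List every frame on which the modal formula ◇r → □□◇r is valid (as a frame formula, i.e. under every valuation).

This is the axiom for a generalized confluence (Geach) condition; its first-order frame correspondent is ∀x ∀y ∀z ((xRy ∧ xR²z) → ∃w (y = w ∧ zRw)).
F1: fails — uRs, uR²s but no w with s=w and sRw.
F2: fails — sRv, sR²u but no w with v=w and uRw.
F3: fails — dRa, dR²b but no w with a=w and bRw.
F4: condition met.

F4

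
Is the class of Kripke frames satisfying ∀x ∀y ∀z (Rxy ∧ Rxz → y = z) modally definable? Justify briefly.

The condition is partial functionality. A defining modal formula is ◇p → □p.

Yes — defined by ◇p → □p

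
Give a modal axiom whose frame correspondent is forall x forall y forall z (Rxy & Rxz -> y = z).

A defining formula is ◇r → □r (the CD axiom).

◇r → □r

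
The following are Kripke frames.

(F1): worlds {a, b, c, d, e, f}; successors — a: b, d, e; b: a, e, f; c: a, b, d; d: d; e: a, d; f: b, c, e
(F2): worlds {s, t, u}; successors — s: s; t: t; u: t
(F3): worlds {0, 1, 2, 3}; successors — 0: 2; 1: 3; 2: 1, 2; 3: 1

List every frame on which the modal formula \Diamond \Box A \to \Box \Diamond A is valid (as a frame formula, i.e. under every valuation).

(F2)

The schema corresponds to convergence: \forall x \forall y \forall z (Rxy \wedge Rxz \to \exists w (Ryw \wedge Rzw)).
(F1): fails — Rab and Rad but b and d have no common successor.
(F2): condition met.
(F3): fails — R22 and R21 but 2 and 1 have no common successor.
Valid on: (F2).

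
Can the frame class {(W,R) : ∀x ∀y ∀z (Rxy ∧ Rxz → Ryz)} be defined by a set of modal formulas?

Yes — defined by ◇r → □◇r

This is a Sahlqvist condition; the 5 axiom ◇r → □◇r defines it.
Suppose ◇r→□◇r is valid. Take Rxy, Rxz and set V(r)={y}. Then ◇r at x, so □◇r at x, so ◇r at z, so some w with Rzw has r; w=y, i.e. Rzy. By symmetry of the argument, Ryz.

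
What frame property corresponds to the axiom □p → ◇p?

seriality: ∀x ∃y Rxy

This is the D axiom.
Its frame correspondent is seriality — ∀x ∃y Rxy.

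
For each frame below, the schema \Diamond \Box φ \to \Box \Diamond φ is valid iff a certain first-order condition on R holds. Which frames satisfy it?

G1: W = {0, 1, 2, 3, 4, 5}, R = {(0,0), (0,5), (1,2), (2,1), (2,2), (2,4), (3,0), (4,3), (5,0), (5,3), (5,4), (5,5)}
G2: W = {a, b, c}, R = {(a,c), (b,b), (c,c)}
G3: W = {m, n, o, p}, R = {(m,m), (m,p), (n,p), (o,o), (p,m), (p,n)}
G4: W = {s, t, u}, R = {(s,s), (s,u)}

G2, G3

Frame correspondent (Sahlqvist): \forall x \forall y \forall z (Rxy \wedge Rxz \to \exists w (Ryw \wedge Rzw)) — i.e. convergence.
G1: fails — R22 and R24 but 2 and 4 have no common successor.
G2: satisfies the condition.
G3: satisfies the condition.
G4: fails — Rsu and Rsu but u and u have no common successor.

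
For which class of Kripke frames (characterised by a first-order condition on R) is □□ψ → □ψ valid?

Density

Suppose □□ψ→□ψ is valid. Take Rxy and set V(ψ)={w : xR²w}. Then □□ψ at x, so □ψ at x, so ψ at y, i.e. ∃z(Rxz∧Rzy).
Conversely, on a frame with density the schema holds at every world under every valuation.
Frame condition: ∀x ∀y (Rxy → ∃z (Rxz ∧ Rzy)).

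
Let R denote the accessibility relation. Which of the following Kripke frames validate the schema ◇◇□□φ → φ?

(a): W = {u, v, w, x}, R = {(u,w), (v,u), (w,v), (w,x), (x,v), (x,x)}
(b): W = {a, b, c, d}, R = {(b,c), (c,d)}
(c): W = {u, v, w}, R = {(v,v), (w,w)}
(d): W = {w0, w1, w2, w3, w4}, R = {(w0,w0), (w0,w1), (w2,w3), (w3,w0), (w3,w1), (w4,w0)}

(c)

This is the axiom for a generalized confluence (Geach) condition; its first-order frame correspondent is ∀x ∀y (xR²y → ∃w (yR²w ∧ x = w)).
(a): fails — uR²v but no t with vR²t and u=t.
(b): fails — bR²d but no w with dR²w and b=w.
(c): condition met.
(d): fails — w0R²w1 but no w with w1R²w and w0=w.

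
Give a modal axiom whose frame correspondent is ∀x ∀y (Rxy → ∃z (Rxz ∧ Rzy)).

□□p → □p

A defining formula is □□p → □p (the C4 axiom).
Suppose □□p→□p is valid. Take Rxy and set V(p)={w : xR²w}. Then □□p at x, so □p at x, so p at y, i.e. ∃z(Rxz∧Rzy).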